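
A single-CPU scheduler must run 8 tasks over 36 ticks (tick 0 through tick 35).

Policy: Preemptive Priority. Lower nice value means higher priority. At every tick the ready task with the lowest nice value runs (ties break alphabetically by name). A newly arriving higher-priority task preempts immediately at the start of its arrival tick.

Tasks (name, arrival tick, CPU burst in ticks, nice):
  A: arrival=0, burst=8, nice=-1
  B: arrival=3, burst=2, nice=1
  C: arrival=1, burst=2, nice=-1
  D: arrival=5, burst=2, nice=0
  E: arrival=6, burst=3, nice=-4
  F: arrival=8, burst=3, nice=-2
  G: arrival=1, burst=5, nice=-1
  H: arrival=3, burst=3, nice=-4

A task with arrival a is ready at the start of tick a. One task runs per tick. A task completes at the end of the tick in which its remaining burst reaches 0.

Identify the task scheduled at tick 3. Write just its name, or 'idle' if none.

t=0: ready={A} → run A
t=1: ready={A,C,G} → run A
t=2: ready={A,C,G} → run A
t=3: ready={A,B,C,G,H} → run H
t=4: ready={A,B,C,G,H} → run H
t=5: ready={A,B,C,D,G,H} → run H
t=6: ready={A,B,C,D,E,G} → run E
t=7: ready={A,B,C,D,E,G} → run E
t=8: ready={A,B,C,D,E,F,G} → run E
t=9: ready={A,B,C,D,F,G} → run F
t=10: ready={A,B,C,D,F,G} → run F
t=11: ready={A,B,C,D,F,G} → run F
t=12: ready={A,B,C,D,G} → run A
t=13: ready={A,B,C,D,G} → run A
t=14: ready={A,B,C,D,G} → run A
t=15: ready={A,B,C,D,G} → run A
t=16: ready={A,B,C,D,G} → run A
t=17: ready={B,C,D,G} → run C
t=18: ready={B,C,D,G} → run C
t=19: ready={B,D,G} → run G
t=20: ready={B,D,G} → run G
t=21: ready={B,D,G} → run G
t=22: ready={B,D,G} → run G
t=23: ready={B,D,G} → run G
t=24: ready={B,D} → run D
t=25: ready={B,D} → run D
t=26: ready={B} → run B
t=27: ready={B} → run B
t=28: (idle)
t=29: (idle)
t=30: (idle)
t=31: (idle)
t=32: (idle)
t=33: (idle)
t=34: (idle)
t=35: (idle)

running at tick 3 = H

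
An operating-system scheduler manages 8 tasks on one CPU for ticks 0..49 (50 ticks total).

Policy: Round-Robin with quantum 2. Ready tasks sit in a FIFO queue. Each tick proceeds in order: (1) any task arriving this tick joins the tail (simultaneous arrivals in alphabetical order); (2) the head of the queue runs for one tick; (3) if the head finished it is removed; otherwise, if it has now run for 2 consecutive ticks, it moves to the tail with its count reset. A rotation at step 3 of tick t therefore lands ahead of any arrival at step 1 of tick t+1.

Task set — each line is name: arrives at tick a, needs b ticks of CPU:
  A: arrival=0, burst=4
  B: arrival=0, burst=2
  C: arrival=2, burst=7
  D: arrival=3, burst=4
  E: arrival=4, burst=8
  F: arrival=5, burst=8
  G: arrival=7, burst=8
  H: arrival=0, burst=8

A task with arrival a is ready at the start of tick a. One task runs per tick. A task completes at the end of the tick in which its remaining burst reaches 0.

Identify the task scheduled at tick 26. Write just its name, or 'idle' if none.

t=0: queue=[A,B,H] q_used=0 → run A
t=1: queue=[A,B,H] q_used=1 → run A
t=2: queue=[B,H,A,C] q_used=0 → run B
t=3: queue=[B,H,A,C,D] q_used=1 → run B
t=4: queue=[H,A,C,D,E] q_used=0 → run H
t=5: queue=[H,A,C,D,E,F] q_used=1 → run H
t=6: queue=[A,C,D,E,F,H] q_used=0 → run A
t=7: queue=[A,C,D,E,F,H,G] q_used=1 → run A
t=8: queue=[C,D,E,F,H,G] q_used=0 → run C
t=9: queue=[C,D,E,F,H,G] q_used=1 → run C
t=10: queue=[D,E,F,H,G,C] q_used=0 → run D
t=11: queue=[D,E,F,H,G,C] q_used=1 → run D
t=12: queue=[E,F,H,G,C,D] q_used=0 → run E
t=13: queue=[E,F,H,G,C,D] q_used=1 → run E
t=14: queue=[F,H,G,C,D,E] q_used=0 → run F
t=15: queue=[F,H,G,C,D,E] q_used=1 → run F
t=16: queue=[H,G,C,D,E,F] q_used=0 → run H
t=17: queue=[H,G,C,D,E,F] q_used=1 → run H
t=18: queue=[G,C,D,E,F,H] q_used=0 → run G
t=19: queue=[G,C,D,E,F,H] q_used=1 → run G
t=20: queue=[C,D,E,F,H,G] q_used=0 → run C
t=21: queue=[C,D,E,F,H,G] q_used=1 → run C
t=22: queue=[D,E,F,H,G,C] q_used=0 → run D
t=23: queue=[D,E,F,H,G,C] q_used=1 → run D
t=24: queue=[E,F,H,G,C] q_used=0 → run E
t=25: queue=[E,F,H,G,C] q_used=1 → run E
t=26: queue=[F,H,G,C,E] q_used=0 → run F
t=27: queue=[F,H,G,C,E] q_used=1 → run F
t=28: queue=[H,G,C,E,F] q_used=0 → run H
t=29: queue=[H,G,C,E,F] q_used=1 → run H
t=30: queue=[G,C,E,F,H] q_used=0 → run G
t=31: queue=[G,C,E,F,H] q_used=1 → run G
t=32: queue=[C,E,F,H,G] q_used=0 → run C
t=33: queue=[C,E,F,H,G] q_used=1 → run C
t=34: queue=[E,F,H,G,C] q_used=0 → run E
t=35: queue=[E,F,H,G,C] q_used=1 → run E
t=36: queue=[F,H,G,C,E] q_used=0 → run F
t=37: queue=[F,H,G,C,E] q_used=1 → run F
t=38: queue=[H,G,C,E,F] q_used=0 → run H
t=39: queue=[H,G,C,E,F] q_used=1 → run H
t=40: queue=[G,C,E,F] q_used=0 → run G
t=41: queue=[G,C,E,F] q_used=1 → run G
t=42: queue=[C,E,F,G] q_used=0 → run C
t=43: queue=[E,F,G] q_used=0 → run E
t=44: queue=[E,F,G] q_used=1 → run E
t=45: queue=[F,G] q_used=0 → run F
t=46: queue=[F,G] q_used=1 → run F
t=47: queue=[G] q_used=0 → run G
t=48: queue=[G] q_used=1 → run G
t=49: (idle)

running at tick 26 = F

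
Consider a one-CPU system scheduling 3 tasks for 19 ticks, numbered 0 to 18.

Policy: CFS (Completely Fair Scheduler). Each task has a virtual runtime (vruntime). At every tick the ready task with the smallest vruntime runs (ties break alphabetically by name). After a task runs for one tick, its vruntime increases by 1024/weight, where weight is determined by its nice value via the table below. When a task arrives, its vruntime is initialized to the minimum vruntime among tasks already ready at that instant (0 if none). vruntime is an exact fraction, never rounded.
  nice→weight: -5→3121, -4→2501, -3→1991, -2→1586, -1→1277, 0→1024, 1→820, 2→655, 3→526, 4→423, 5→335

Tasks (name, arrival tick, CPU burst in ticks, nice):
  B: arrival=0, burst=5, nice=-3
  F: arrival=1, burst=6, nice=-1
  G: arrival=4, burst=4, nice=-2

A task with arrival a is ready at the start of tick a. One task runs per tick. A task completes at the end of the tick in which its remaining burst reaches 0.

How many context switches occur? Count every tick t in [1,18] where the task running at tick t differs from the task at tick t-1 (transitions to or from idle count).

context switches = 13

t=0: vr[B=0] → run B
t=1: vr[B=1024/1991 F=1024/1991] → run B
t=2: vr[B=2048/1991 F=1024/1991] → run F
t=3: vr[B=2048/1991 F=3346432/2542507] → run B
t=4: vr[B=3072/1991 F=3346432/2542507 G=3346432/2542507] → run F
t=5: vr[B=3072/1991 F=5385216/2542507 G=3346432/2542507] → run G
t=6: vr[B=3072/1991 F=5385216/2542507 G=3955484160/2016208051] → run B
t=7: vr[B=4096/1991 F=5385216/2542507 G=3955484160/2016208051] → run G
t=8: vr[B=4096/1991 F=5385216/2542507 G=5257247744/2016208051] → run B
t=9: vr[F=5385216/2542507 G=5257247744/2016208051] → run F
t=10: vr[F=7424000/2542507 G=5257247744/2016208051] → run G
t=11: vr[F=7424000/2542507 G=6559011328/2016208051] → run F
t=12: vr[F=9462784/2542507 G=6559011328/2016208051] → run G
t=13: vr[F=9462784/2542507] → run F
t=14: vr[F=11501568/2542507] → run F
t=15: (idle)
t=16: (idle)
t=17: (idle)
t=18: (idle)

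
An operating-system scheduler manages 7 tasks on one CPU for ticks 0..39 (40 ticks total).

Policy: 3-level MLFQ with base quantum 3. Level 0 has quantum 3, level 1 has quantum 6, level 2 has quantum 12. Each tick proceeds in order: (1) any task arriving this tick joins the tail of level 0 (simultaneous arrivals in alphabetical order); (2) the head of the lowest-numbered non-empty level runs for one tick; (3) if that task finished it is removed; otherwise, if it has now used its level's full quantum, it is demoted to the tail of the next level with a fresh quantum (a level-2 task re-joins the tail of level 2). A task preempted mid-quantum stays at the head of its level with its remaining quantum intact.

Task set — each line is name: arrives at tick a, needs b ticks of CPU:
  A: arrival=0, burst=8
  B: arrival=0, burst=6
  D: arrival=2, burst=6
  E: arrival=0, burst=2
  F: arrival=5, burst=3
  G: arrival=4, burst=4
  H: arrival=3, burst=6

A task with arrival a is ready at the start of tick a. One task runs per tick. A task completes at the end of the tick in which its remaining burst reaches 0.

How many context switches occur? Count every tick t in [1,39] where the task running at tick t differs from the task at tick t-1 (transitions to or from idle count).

context switches = 12

t=0: L0/L1/L2 = ABE/-/- → run A
t=1: L0/L1/L2 = ABE/-/- → run A
t=2: L0/L1/L2 = ABED/-/- → run A
t=3: L0/L1/L2 = BEDH/A/- → run B
t=4: L0/L1/L2 = BEDHG/A/- → run B
t=5: L0/L1/L2 = BEDHGF/A/- → run B
t=6: L0/L1/L2 = EDHGF/AB/- → run E
t=7: L0/L1/L2 = EDHGF/AB/- → run E
t=8: L0/L1/L2 = DHGF/AB/- → run D
t=9: L0/L1/L2 = DHGF/AB/- → run D
t=10: L0/L1/L2 = DHGF/AB/- → run D
t=11: L0/L1/L2 = HGF/ABD/- → run H
t=12: L0/L1/L2 = HGF/ABD/- → run H
t=13: L0/L1/L2 = HGF/ABD/- → run H
t=14: L0/L1/L2 = GF/ABDH/- → run G
t=15: L0/L1/L2 = GF/ABDH/- → run G
t=16: L0/L1/L2 = GF/ABDH/- → run G
t=17: L0/L1/L2 = F/ABDHG/- → run F
t=18: L0/L1/L2 = F/ABDHG/- → run F
t=19: L0/L1/L2 = F/ABDHG/- → run F
t=20: L0/L1/L2 = -/ABDHG/- → run A
t=21: L0/L1/L2 = -/ABDHG/- → run A
t=22: L0/L1/L2 = -/ABDHG/- → run A
t=23: L0/L1/L2 = -/ABDHG/- → run A
t=24: L0/L1/L2 = -/ABDHG/- → run A
t=25: L0/L1/L2 = -/BDHG/- → run B
t=26: L0/L1/L2 = -/BDHG/- → run B
t=27: L0/L1/L2 = -/BDHG/- → run B
t=28: L0/L1/L2 = -/DHG/- → run D
t=29: L0/L1/L2 = -/DHG/- → run D
t=30: L0/L1/L2 = -/DHG/- → run D
t=31: L0/L1/L2 = -/HG/- → run H
t=32: L0/L1/L2 = -/HG/- → run H
t=33: L0/L1/L2 = -/HG/- → run H
t=34: L0/L1/L2 = -/G/- → run G
t=35: (idle)
t=36: (idle)
t=37: (idle)
t=38: (idle)
t=39: (idle)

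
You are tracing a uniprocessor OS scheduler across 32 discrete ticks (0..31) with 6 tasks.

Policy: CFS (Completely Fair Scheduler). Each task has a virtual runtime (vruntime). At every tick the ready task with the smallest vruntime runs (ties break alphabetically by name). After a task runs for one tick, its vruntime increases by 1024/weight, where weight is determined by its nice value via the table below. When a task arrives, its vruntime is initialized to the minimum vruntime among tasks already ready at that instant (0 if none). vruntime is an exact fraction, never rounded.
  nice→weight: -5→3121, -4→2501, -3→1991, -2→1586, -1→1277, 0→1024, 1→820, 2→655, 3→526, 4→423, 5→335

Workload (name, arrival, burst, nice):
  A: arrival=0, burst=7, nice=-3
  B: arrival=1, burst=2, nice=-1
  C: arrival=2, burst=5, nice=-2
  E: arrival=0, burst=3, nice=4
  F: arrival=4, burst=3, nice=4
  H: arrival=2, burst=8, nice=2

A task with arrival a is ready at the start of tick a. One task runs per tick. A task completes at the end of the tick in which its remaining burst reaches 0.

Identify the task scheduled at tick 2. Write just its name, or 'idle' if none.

running at tick 2 = C

t=0: vr[A=0 E=0] → run A
t=1: vr[A=1024/1991 B=0 E=0] → run B
t=2: vr[A=1024/1991 B=1024/1277 C=0 E=0 H=0] → run C
t=3: vr[A=1024/1991 B=1024/1277 C=512/793 E=0 H=0] → run E
t=4: vr[A=1024/1991 B=1024/1277 C=512/793 E=1024/423 F=0 H=0] → run F
t=5: vr[A=1024/1991 B=1024/1277 C=512/793 E=1024/423 F=1024/423 H=0] → run H
t=6: vr[A=1024/1991 B=1024/1277 C=512/793 E=1024/423 F=1024/423 H=1024/655] → run A
t=7: vr[A=2048/1991 B=1024/1277 C=512/793 E=1024/423 F=1024/423 H=1024/655] → run C
t=8: vr[A=2048/1991 B=1024/1277 C=1024/793 E=1024/423 F=1024/423 H=1024/655] → run B
t=9: vr[A=2048/1991 C=1024/793 E=1024/423 F=1024/423 H=1024/655] → run A
t=10: vr[A=3072/1991 C=1024/793 E=1024/423 F=1024/423 H=1024/655] → run C
t=11: vr[A=3072/1991 C=1536/793 E=1024/423 F=1024/423 H=1024/655] → run A
t=12: vr[A=4096/1991 C=1536/793 E=1024/423 F=1024/423 H=1024/655] → run H
t=13: vr[A=4096/1991 C=1536/793 E=1024/423 F=1024/423 H=2048/655] → run C
t=14: vr[A=4096/1991 C=2048/793 E=1024/423 F=1024/423 H=2048/655] → run A
t=15: vr[A=5120/1991 C=2048/793 E=1024/423 F=1024/423 H=2048/655] → run E
t=16: vr[A=5120/1991 C=2048/793 E=2048/423 F=1024/423 H=2048/655] → run F
t=17: vr[A=5120/1991 C=2048/793 E=2048/423 F=2048/423 H=2048/655] → run A
t=18: vr[A=6144/1991 C=2048/793 E=2048/423 F=2048/423 H=2048/655] → run C
t=19: vr[A=6144/1991 E=2048/423 F=2048/423 H=2048/655] → run A
t=20: vr[E=2048/423 F=2048/423 H=2048/655] → run H
t=21: vr[E=2048/423 F=2048/423 H=3072/655] → run H
t=22: vr[E=2048/423 F=2048/423 H=4096/655] → run E
t=23: vr[F=2048/423 H=4096/655] → run F
t=24: vr[H=4096/655] → run H
t=25: vr[H=1024/131] → run H
t=26: vr[H=6144/655] → run H
t=27: vr[H=7168/655] → run H
t=28: (idle)
t=29: (idle)
t=30: (idle)
t=31: (idle)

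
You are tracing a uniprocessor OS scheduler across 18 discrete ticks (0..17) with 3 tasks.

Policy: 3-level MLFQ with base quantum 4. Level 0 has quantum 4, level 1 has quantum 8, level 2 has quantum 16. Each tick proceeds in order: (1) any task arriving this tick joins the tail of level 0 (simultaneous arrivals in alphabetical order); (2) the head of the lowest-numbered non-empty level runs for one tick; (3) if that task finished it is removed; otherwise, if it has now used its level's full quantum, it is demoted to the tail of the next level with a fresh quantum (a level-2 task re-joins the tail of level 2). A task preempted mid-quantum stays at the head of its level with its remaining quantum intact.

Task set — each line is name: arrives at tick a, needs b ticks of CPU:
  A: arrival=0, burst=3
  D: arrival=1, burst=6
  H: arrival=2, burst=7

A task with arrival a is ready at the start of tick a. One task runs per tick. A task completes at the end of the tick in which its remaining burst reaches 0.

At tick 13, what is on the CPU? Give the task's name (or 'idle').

running at tick 13 = H

t=0: L0/L1/L2 = A/-/- → run A
t=1: L0/L1/L2 = AD/-/- → run A
t=2: L0/L1/L2 = ADH/-/- → run A
t=3: L0/L1/L2 = DH/-/- → run D
t=4: L0/L1/L2 = DH/-/- → run D
t=5: L0/L1/L2 = DH/-/- → run D
t=6: L0/L1/L2 = DH/-/- → run D
t=7: L0/L1/L2 = H/D/- → run H
t=8: L0/L1/L2 = H/D/- → run H
t=9: L0/L1/L2 = H/D/- → run H
t=10: L0/L1/L2 = H/D/- → run H
t=11: L0/L1/L2 = -/DH/- → run D
t=12: L0/L1/L2 = -/DH/- → run D
t=13: L0/L1/L2 = -/H/- → run H
t=14: L0/L1/L2 = -/H/- → run H
t=15: L0/L1/L2 = -/H/- → run H
t=16: (idle)
t=17: (idle)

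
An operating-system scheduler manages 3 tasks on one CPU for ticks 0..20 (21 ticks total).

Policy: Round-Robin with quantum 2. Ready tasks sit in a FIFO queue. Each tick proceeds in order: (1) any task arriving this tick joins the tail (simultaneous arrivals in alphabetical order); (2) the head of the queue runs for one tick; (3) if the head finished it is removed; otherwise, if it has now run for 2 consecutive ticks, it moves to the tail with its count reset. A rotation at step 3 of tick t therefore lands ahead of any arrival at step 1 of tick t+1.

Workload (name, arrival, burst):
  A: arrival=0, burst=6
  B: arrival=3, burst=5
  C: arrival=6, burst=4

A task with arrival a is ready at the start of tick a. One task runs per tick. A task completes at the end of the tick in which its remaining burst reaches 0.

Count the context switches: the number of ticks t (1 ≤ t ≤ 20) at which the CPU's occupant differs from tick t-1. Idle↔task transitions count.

t=0: queue=[A] q_used=0 → run A
t=1: queue=[A] q_used=1 → run A
t=2: queue=[A] q_used=0 → run A
t=3: queue=[A,B] q_used=1 → run A
t=4: queue=[B,A] q_used=0 → run B
t=5: queue=[B,A] q_used=1 → run B
t=6: queue=[A,B,C] q_used=0 → run A
t=7: queue=[A,B,C] q_used=1 → run A
t=8: queue=[B,C] q_used=0 → run B
t=9: queue=[B,C] q_used=1 → run B
t=10: queue=[C,B] q_used=0 → run C
t=11: queue=[C,B] q_used=1 → run C
t=12: queue=[B,C] q_used=0 → run B
t=13: queue=[C] q_used=0 → run C
t=14: queue=[C] q_used=1 → run C
t=15: (idle)
t=16: (idle)
t=17: (idle)
t=18: (idle)
t=19: (idle)
t=20: (idle)

context switches = 7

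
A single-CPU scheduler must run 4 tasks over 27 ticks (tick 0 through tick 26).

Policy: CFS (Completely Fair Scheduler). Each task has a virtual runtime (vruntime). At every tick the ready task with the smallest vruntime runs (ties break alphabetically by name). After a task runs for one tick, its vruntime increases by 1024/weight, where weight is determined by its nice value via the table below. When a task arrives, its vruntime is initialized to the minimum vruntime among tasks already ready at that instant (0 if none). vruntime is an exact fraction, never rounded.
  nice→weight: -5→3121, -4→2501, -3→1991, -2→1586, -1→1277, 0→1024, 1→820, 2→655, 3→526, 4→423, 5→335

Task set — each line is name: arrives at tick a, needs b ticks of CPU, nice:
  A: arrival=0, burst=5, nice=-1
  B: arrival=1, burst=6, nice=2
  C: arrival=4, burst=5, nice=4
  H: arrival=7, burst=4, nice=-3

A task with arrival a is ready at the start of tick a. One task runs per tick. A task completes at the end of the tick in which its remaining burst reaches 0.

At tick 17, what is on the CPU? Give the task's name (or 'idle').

running at tick 17 = B

t=0: vr[A=0] → run A
t=1: vr[A=1024/1277 B=1024/1277] → run A
t=2: vr[A=2048/1277 B=1024/1277] → run B
t=3: vr[A=2048/1277 B=1978368/836435] → run A
t=4: vr[A=3072/1277 B=1978368/836435 C=1978368/836435] → run B
t=5: vr[A=3072/1277 B=3286016/836435 C=1978368/836435] → run C
t=6: vr[A=3072/1277 B=3286016/836435 C=1693359104/353812005] → run A
t=7: vr[A=4096/1277 B=3286016/836435 C=1693359104/353812005 H=4096/1277] → run A
t=8: vr[B=3286016/836435 C=1693359104/353812005 H=4096/1277] → run H
t=9: vr[B=3286016/836435 C=1693359104/353812005 H=9462784/2542507] → run H
t=10: vr[B=3286016/836435 C=1693359104/353812005 H=10770432/2542507] → run B
t=11: vr[B=4593664/836435 C=1693359104/353812005 H=10770432/2542507] → run H
t=12: vr[B=4593664/836435 C=1693359104/353812005 H=12078080/2542507] → run H
t=13: vr[B=4593664/836435 C=1693359104/353812005] → run C
t=14: vr[B=4593664/836435 C=2549868544/353812005] → run B
t=15: vr[B=5901312/836435 C=2549868544/353812005] → run B
t=16: vr[B=1441792/167287 C=2549868544/353812005] → run C
t=17: vr[B=1441792/167287 C=1135459328/117937335] → run B
t=18: vr[C=1135459328/117937335] → run C
t=19: vr[C=4262887424/353812005] → run C
t=20: (idle)
t=21: (idle)
t=22: (idle)
t=23: (idle)
t=24: (idle)
t=25: (idle)
t=26: (idle)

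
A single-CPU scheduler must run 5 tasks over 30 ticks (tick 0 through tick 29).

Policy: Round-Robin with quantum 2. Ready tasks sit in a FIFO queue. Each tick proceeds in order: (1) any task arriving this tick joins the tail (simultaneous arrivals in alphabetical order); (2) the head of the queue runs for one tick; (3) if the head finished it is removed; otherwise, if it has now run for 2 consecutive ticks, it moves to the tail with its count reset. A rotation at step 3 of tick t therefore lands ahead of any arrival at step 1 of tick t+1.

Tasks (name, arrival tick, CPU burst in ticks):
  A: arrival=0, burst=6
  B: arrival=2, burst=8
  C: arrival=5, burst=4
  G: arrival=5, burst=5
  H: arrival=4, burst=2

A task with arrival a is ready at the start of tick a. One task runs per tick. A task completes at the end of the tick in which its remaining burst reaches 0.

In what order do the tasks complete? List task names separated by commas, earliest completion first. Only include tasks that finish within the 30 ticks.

t=0: queue=[A] q_used=0 → run A
t=1: queue=[A] q_used=1 → run A
t=2: queue=[A,B] q_used=0 → run A
t=3: queue=[A,B] q_used=1 → run A
t=4: queue=[B,A,H] q_used=0 → run B
t=5: queue=[B,A,H,C,G] q_used=1 → run B
t=6: queue=[A,H,C,G,B] q_used=0 → run A
t=7: queue=[A,H,C,G,B] q_used=1 → run A
t=8: queue=[H,C,G,B] q_used=0 → run H
t=9: queue=[H,C,G,B] q_used=1 → run H
t=10: queue=[C,G,B] q_used=0 → run C
t=11: queue=[C,G,B] q_used=1 → run C
t=12: queue=[G,B,C] q_used=0 → run G
t=13: queue=[G,B,C] q_used=1 → run G
t=14: queue=[B,C,G] q_used=0 → run B
t=15: queue=[B,C,G] q_used=1 → run B
t=16: queue=[C,G,B] q_used=0 → run C
t=17: queue=[C,G,B] q_used=1 → run C
t=18: queue=[G,B] q_used=0 → run G
t=19: queue=[G,B] q_used=1 → run G
t=20: queue=[B,G] q_used=0 → run B
t=21: queue=[B,G] q_used=1 → run B
t=22: queue=[G,B] q_used=0 → run G
t=23: queue=[B] q_used=0 → run B
t=24: queue=[B] q_used=1 → run B
t=25: (idle)
t=26: (idle)
t=27: (idle)
t=28: (idle)
t=29: (idle)

completion order = A, H, C, G, B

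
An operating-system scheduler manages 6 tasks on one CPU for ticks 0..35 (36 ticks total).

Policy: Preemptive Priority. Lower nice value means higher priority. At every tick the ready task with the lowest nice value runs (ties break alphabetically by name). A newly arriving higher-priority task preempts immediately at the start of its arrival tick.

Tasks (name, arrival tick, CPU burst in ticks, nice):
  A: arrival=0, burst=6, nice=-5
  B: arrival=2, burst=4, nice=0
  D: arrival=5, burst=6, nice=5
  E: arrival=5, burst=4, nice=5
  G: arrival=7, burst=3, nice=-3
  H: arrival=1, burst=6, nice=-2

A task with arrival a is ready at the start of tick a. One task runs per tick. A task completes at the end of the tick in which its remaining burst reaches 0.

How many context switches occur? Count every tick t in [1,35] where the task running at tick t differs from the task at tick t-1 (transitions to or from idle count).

context switches = 7

t=0: ready={A} → run A
t=1: ready={A,H} → run A
t=2: ready={A,B,H} → run A
t=3: ready={A,B,H} → run A
t=4: ready={A,B,H} → run A
t=5: ready={A,B,D,E,H} → run A
t=6: ready={B,D,E,H} → run H
t=7: ready={B,D,E,G,H} → run G
t=8: ready={B,D,E,G,H} → run G
t=9: ready={B,D,E,G,H} → run G
t=10: ready={B,D,E,H} → run H
t=11: ready={B,D,E,H} → run H
t=12: ready={B,D,E,H} → run H
t=13: ready={B,D,E,H} → run H
t=14: ready={B,D,E,H} → run H
t=15: ready={B,D,E} → run B
t=16: ready={B,D,E} → run B
t=17: ready={B,D,E} → run B
t=18: ready={B,D,E} → run B
t=19: ready={D,E} → run D
t=20: ready={D,E} → run D
t=21: ready={D,E} → run D
t=22: ready={D,E} → run D
t=23: ready={D,E} → run D
t=24: ready={D,E} → run D
t=25: ready={E} → run E
t=26: ready={E} → run E
t=27: ready={E} → run E
t=28: ready={E} → run E
t=29: (idle)
t=30: (idle)
t=31: (idle)
t=32: (idle)
t=33: (idle)
t=34: (idle)
t=35: (idle)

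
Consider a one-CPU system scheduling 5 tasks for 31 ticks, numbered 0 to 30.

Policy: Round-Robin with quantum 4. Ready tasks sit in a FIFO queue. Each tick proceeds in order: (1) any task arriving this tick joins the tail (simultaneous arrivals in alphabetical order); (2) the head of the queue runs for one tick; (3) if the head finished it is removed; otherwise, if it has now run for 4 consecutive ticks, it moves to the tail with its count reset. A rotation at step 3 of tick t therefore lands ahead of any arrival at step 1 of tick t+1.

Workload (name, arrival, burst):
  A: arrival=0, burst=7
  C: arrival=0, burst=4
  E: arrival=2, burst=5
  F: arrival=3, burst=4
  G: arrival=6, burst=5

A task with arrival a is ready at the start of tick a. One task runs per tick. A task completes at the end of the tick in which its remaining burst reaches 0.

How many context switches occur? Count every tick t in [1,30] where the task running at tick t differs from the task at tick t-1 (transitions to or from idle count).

t=0: queue=[A,C] q_used=0 → run A
t=1: queue=[A,C] q_used=1 → run A
t=2: queue=[A,C,E] q_used=2 → run A
t=3: queue=[A,C,E,F] q_used=3 → run A
t=4: queue=[C,E,F,A] q_used=0 → run C
t=5: queue=[C,E,F,A] q_used=1 → run C
t=6: queue=[C,E,F,A,G] q_used=2 → run C
t=7: queue=[C,E,F,A,G] q_used=3 → run C
t=8: queue=[E,F,A,G] q_used=0 → run E
t=9: queue=[E,F,A,G] q_used=1 → run E
t=10: queue=[E,F,A,G] q_used=2 → run E
t=11: queue=[E,F,A,G] q_used=3 → run E
t=12: queue=[F,A,G,E] q_used=0 → run F
t=13: queue=[F,A,G,E] q_used=1 → run F
t=14: queue=[F,A,G,E] q_used=2 → run F
t=15: queue=[F,A,G,E] q_used=3 → run F
t=16: queue=[A,G,E] q_used=0 → run A
t=17: queue=[A,G,E] q_used=1 → run A
t=18: queue=[A,G,E] q_used=2 → run A
t=19: queue=[G,E] q_used=0 → run G
t=20: queue=[G,E] q_used=1 → run G
t=21: queue=[G,E] q_used=2 → run G
t=22: queue=[G,E] q_used=3 → run G
t=23: queue=[E,G] q_used=0 → run E
t=24: queue=[G] q_used=0 → run G
t=25: (idle)
t=26: (idle)
t=27: (idle)
t=28: (idle)
t=29: (idle)
t=30: (idle)

context switches = 8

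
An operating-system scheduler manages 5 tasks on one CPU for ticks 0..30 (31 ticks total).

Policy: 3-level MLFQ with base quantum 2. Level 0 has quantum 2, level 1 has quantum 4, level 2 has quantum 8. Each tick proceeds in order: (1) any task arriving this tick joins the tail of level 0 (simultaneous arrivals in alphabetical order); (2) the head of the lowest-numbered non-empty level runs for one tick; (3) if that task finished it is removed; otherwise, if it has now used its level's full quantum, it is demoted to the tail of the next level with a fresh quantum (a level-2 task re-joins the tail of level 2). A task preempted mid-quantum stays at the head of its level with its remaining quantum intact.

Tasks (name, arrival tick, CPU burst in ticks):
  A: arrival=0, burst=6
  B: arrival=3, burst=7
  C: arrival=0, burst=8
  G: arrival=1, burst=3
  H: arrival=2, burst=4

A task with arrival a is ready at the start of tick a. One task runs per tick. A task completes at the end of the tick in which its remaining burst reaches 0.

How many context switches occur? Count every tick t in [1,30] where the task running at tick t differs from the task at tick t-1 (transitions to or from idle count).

context switches = 12

t=0: L0/L1/L2 = AC/-/- → run A
t=1: L0/L1/L2 = ACG/-/- → run A
t=2: L0/L1/L2 = CGH/A/- → run C
t=3: L0/L1/L2 = CGHB/A/- → run C
t=4: L0/L1/L2 = GHB/AC/- → run G
t=5: L0/L1/L2 = GHB/AC/- → run G
t=6: L0/L1/L2 = HB/ACG/- → run H
t=7: L0/L1/L2 = HB/ACG/- → run H
t=8: L0/L1/L2 = B/ACGH/- → run B
t=9: L0/L1/L2 = B/ACGH/- → run B
t=10: L0/L1/L2 = -/ACGHB/- → run A
t=11: L0/L1/L2 = -/ACGHB/- → run A
t=12: L0/L1/L2 = -/ACGHB/- → run A
t=13: L0/L1/L2 = -/ACGHB/- → run A
t=14: L0/L1/L2 = -/CGHB/- → run C
t=15: L0/L1/L2 = -/CGHB/- → run C
t=16: L0/L1/L2 = -/CGHB/- → run C
t=17: L0/L1/L2 = -/CGHB/- → run C
t=18: L0/L1/L2 = -/GHB/C → run G
t=19: L0/L1/L2 = -/HB/C → run H
t=20: L0/L1/L2 = -/HB/C → run H
t=21: L0/L1/L2 = -/B/C → run B
t=22: L0/L1/L2 = -/B/C → run B
t=23: L0/L1/L2 = -/B/C → run B
t=24: L0/L1/L2 = -/B/C → run B
t=25: L0/L1/L2 = -/-/CB → run C
t=26: L0/L1/L2 = -/-/CB → run C
t=27: L0/L1/L2 = -/-/B → run B
t=28: (idle)
t=29: (idle)
t=30: (idle)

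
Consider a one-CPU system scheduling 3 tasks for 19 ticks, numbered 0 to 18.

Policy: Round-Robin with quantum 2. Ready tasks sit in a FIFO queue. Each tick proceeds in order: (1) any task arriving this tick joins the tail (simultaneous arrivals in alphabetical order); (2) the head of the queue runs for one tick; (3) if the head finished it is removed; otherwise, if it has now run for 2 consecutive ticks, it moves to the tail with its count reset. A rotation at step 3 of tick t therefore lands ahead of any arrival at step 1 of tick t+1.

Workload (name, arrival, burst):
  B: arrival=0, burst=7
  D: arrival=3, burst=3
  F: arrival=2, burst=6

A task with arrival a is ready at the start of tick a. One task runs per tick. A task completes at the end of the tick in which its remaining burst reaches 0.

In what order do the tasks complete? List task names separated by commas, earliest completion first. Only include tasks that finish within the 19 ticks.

t=0: queue=[B] q_used=0 → run B
t=1: queue=[B] q_used=1 → run B
t=2: queue=[B,F] q_used=0 → run B
t=3: queue=[B,F,D] q_used=1 → run B
t=4: queue=[F,D,B] q_used=0 → run F
t=5: queue=[F,D,B] q_used=1 → run F
t=6: queue=[D,B,F] q_used=0 → run D
t=7: queue=[D,B,F] q_used=1 → run D
t=8: queue=[B,F,D] q_used=0 → run B
t=9: queue=[B,F,D] q_used=1 → run B
t=10: queue=[F,D,B] q_used=0 → run F
t=11: queue=[F,D,B] q_used=1 → run F
t=12: queue=[D,B,F] q_used=0 → run D
t=13: queue=[B,F] q_used=0 → run B
t=14: queue=[F] q_used=0 → run F
t=15: queue=[F] q_used=1 → run F
t=16: (idle)
t=17: (idle)
t=18: (idle)

completion order = D, B, F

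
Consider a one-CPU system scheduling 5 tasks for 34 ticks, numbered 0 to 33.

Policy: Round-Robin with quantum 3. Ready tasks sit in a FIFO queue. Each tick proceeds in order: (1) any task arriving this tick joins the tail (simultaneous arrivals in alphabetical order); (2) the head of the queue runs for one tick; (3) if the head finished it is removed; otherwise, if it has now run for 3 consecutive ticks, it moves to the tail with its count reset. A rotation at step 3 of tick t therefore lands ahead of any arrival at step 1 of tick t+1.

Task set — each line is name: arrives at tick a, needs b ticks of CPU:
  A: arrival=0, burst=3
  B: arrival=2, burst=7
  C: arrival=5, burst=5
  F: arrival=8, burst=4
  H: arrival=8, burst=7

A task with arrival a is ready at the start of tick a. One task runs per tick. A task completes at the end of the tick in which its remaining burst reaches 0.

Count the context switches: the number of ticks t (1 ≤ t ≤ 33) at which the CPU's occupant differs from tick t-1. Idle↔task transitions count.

t=0: queue=[A] q_used=0 → run A
t=1: queue=[A] q_used=1 → run A
t=2: queue=[A,B] q_used=2 → run A
t=3: queue=[B] q_used=0 → run B
t=4: queue=[B] q_used=1 → run B
t=5: queue=[B,C] q_used=2 → run B
t=6: queue=[C,B] q_used=0 → run C
t=7: queue=[C,B] q_used=1 → run C
t=8: queue=[C,B,F,H] q_used=2 → run C
t=9: queue=[B,F,H,C] q_used=0 → run B
t=10: queue=[B,F,H,C] q_used=1 → run B
t=11: queue=[B,F,H,C] q_used=2 → run B
t=12: queue=[F,H,C,B] q_used=0 → run F
t=13: queue=[F,H,C,B] q_used=1 → run F
t=14: queue=[F,H,C,B] q_used=2 → run F
t=15: queue=[H,C,B,F] q_used=0 → run H
t=16: queue=[H,C,B,F] q_used=1 → run H
t=17: queue=[H,C,B,F] q_used=2 → run H
t=18: queue=[C,B,F,H] q_used=0 → run C
t=19: queue=[C,B,F,H] q_used=1 → run C
t=20: queue=[B,F,H] q_used=0 → run B
t=21: queue=[F,H] q_used=0 → run F
t=22: queue=[H] q_used=0 → run H
t=23: queue=[H] q_used=1 → run H
t=24: queue=[H] q_used=2 → run H
t=25: queue=[H] q_used=0 → run H
t=26: (idle)
t=27: (idle)
t=28: (idle)
t=29: (idle)
t=30: (idle)
t=31: (idle)
t=32: (idle)
t=33: (idle)

context switches = 10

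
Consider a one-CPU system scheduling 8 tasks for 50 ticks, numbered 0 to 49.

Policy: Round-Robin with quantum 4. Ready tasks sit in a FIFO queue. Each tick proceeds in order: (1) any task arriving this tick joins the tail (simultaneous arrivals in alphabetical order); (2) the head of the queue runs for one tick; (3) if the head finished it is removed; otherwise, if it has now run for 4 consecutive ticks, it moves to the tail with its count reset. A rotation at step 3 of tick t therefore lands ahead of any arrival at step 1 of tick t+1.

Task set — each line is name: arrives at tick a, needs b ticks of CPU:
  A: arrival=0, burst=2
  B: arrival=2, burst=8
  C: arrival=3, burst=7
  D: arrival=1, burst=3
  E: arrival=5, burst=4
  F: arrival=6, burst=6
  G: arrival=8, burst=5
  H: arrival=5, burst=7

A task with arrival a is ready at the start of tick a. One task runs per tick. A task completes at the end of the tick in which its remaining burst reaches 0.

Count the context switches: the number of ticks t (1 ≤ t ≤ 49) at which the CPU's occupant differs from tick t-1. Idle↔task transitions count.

t=0: queue=[A] q_used=0 → run A
t=1: queue=[A,D] q_used=1 → run A
t=2: queue=[D,B] q_used=0 → run D
t=3: queue=[D,B,C] q_used=1 → run D
t=4: queue=[D,B,C] q_used=2 → run D
t=5: queue=[B,C,E,H] q_used=0 → run B
t=6: queue=[B,C,E,H,F] q_used=1 → run B
t=7: queue=[B,C,E,H,F] q_used=2 → run B
t=8: queue=[B,C,E,H,F,G] q_used=3 → run B
t=9: queue=[C,E,H,F,G,B] q_used=0 → run C
t=10: queue=[C,E,H,F,G,B] q_used=1 → run C
t=11: queue=[C,E,H,F,G,B] q_used=2 → run C
t=12: queue=[C,E,H,F,G,B] q_used=3 → run C
t=13: queue=[E,H,F,G,B,C] q_used=0 → run E
t=14: queue=[E,H,F,G,B,C] q_used=1 → run E
t=15: queue=[E,H,F,G,B,C] q_used=2 → run E
t=16: queue=[E,H,F,G,B,C] q_used=3 → run E
t=17: queue=[H,F,G,B,C] q_used=0 → run H
t=18: queue=[H,F,G,B,C] q_used=1 → run H
t=19: queue=[H,F,G,B,C] q_used=2 → run H
t=20: queue=[H,F,G,B,C] q_used=3 → run H
t=21: queue=[F,G,B,C,H] q_used=0 → run F
t=22: queue=[F,G,B,C,H] q_used=1 → run F
t=23: queue=[F,G,B,C,H] q_used=2 → run F
t=24: queue=[F,G,B,C,H] q_used=3 → run F
t=25: queue=[G,B,C,H,F] q_used=0 → run G
t=26: queue=[G,B,C,H,F] q_used=1 → run G
t=27: queue=[G,B,C,H,F] q_used=2 → run G
t=28: queue=[G,B,C,H,F] q_used=3 → run G
t=29: queue=[B,C,H,F,G] q_used=0 → run B
t=30: queue=[B,C,H,F,G] q_used=1 → run B
t=31: queue=[B,C,H,F,G] q_used=2 → run B
t=32: queue=[B,C,H,F,G] q_used=3 → run B
t=33: queue=[C,H,F,G] q_used=0 → run C
t=34: queue=[C,H,F,G] q_used=1 → run C
t=35: queue=[C,H,F,G] q_used=2 → run C
t=36: queue=[H,F,G] q_used=0 → run H
t=37: queue=[H,F,G] q_used=1 → run H
t=38: queue=[H,F,G] q_used=2 → run H
t=39: queue=[F,G] q_used=0 → run F
t=40: queue=[F,G] q_used=1 → run F
t=41: queue=[G] q_used=0 → run G
t=42: (idle)
t=43: (idle)
t=44: (idle)
t=45: (idle)
t=46: (idle)
t=47: (idle)
t=48: (idle)
t=49: (idle)

context switches = 13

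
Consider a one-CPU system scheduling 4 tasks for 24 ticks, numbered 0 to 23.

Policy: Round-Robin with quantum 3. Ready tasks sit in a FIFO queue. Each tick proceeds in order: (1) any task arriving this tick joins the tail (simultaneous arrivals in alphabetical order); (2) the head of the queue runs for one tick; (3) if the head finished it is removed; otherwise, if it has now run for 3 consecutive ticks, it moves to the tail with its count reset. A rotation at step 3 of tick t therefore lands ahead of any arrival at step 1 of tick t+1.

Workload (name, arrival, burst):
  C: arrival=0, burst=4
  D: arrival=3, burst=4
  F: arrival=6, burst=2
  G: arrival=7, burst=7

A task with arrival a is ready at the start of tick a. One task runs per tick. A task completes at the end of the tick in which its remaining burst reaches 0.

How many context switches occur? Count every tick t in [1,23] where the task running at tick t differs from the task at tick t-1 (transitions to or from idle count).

t=0: queue=[C] q_used=0 → run C
t=1: queue=[C] q_used=1 → run C
t=2: queue=[C] q_used=2 → run C
t=3: queue=[C,D] q_used=0 → run C
t=4: queue=[D] q_used=0 → run D
t=5: queue=[D] q_used=1 → run D
t=6: queue=[D,F] q_used=2 → run D
t=7: queue=[F,D,G] q_used=0 → run F
t=8: queue=[F,D,G] q_used=1 → run F
t=9: queue=[D,G] q_used=0 → run D
t=10: queue=[G] q_used=0 → run G
t=11: queue=[G] q_used=1 → run G
t=12: queue=[G] q_used=2 → run G
t=13: queue=[G] q_used=0 → run G
t=14: queue=[G] q_used=1 → run G
t=15: queue=[G] q_used=2 → run G
t=16: queue=[G] q_used=0 → run G
t=17: (idle)
t=18: (idle)
t=19: (idle)
t=20: (idle)
t=21: (idle)
t=22: (idle)
t=23: (idle)

context switches = 5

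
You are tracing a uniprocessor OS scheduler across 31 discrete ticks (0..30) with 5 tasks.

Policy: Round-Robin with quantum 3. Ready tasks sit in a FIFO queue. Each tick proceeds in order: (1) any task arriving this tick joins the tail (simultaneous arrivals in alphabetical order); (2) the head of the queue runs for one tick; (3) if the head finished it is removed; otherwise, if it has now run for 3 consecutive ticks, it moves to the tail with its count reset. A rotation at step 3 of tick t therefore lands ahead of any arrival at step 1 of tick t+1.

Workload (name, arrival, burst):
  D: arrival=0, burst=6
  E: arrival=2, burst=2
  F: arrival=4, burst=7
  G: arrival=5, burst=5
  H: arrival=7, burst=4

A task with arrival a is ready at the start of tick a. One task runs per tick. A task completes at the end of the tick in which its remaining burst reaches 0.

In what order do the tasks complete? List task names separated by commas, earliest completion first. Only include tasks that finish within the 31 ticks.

completion order = E, D, G, H, F

t=0: queue=[D] q_used=0 → run D
t=1: queue=[D] q_used=1 → run D
t=2: queue=[D,E] q_used=2 → run D
t=3: queue=[E,D] q_used=0 → run E
t=4: queue=[E,D,F] q_used=1 → run E
t=5: queue=[D,F,G] q_used=0 → run D
t=6: queue=[D,F,G] q_used=1 → run D
t=7: queue=[D,F,G,H] q_used=2 → run D
t=8: queue=[F,G,H] q_used=0 → run F
t=9: queue=[F,G,H] q_used=1 → run F
t=10: queue=[F,G,H] q_used=2 → run F
t=11: queue=[G,H,F] q_used=0 → run G
t=12: queue=[G,H,F] q_used=1 → run G
t=13: queue=[G,H,F] q_used=2 → run G
t=14: queue=[H,F,G] q_used=0 → run H
t=15: queue=[H,F,G] q_used=1 → run H
t=16: queue=[H,F,G] q_used=2 → run H
t=17: queue=[F,G,H] q_used=0 → run F
t=18: queue=[F,G,H] q_used=1 → run F
t=19: queue=[F,G,H] q_used=2 → run F
t=20: queue=[G,H,F] q_used=0 → run G
t=21: queue=[G,H,F] q_used=1 → run G
t=22: queue=[H,F] q_used=0 → run H
t=23: queue=[F] q_used=0 → run F
t=24: (idle)
t=25: (idle)
t=26: (idle)
t=27: (idle)
t=28: (idle)
t=29: (idle)
t=30: (idle)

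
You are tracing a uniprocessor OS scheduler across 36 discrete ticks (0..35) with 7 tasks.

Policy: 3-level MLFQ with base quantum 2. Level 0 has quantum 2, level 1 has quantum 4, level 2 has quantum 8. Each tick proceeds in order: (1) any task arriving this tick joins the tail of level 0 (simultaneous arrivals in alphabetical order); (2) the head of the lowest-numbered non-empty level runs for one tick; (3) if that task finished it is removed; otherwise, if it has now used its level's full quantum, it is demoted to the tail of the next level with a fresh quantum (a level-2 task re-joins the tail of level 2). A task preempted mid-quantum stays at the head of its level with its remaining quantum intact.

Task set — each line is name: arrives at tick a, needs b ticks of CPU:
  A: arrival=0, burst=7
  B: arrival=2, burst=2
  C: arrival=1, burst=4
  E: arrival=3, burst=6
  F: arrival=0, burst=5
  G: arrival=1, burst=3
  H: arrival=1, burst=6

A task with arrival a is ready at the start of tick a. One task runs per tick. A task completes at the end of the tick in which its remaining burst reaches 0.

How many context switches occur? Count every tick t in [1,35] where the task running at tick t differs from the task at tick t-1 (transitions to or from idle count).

context switches = 14

t=0: L0/L1/L2 = AF/-/- → run A
t=1: L0/L1/L2 = AFCGH/-/- → run A
t=2: L0/L1/L2 = FCGHB/A/- → run F
t=3: L0/L1/L2 = FCGHBE/A/- → run F
t=4: L0/L1/L2 = CGHBE/AF/- → run C
t=5: L0/L1/L2 = CGHBE/AF/- → run C
t=6: L0/L1/L2 = GHBE/AFC/- → run G
t=7: L0/L1/L2 = GHBE/AFC/- → run G
t=8: L0/L1/L2 = HBE/AFCG/- → run H
t=9: L0/L1/L2 = HBE/AFCG/- → run H
t=10: L0/L1/L2 = BE/AFCGH/- → run B
t=11: L0/L1/L2 = BE/AFCGH/- → run B
t=12: L0/L1/L2 = E/AFCGH/- → run E
t=13: L0/L1/L2 = E/AFCGH/- → run E
t=14: L0/L1/L2 = -/AFCGHE/- → run A
t=15: L0/L1/L2 = -/AFCGHE/- → run A
t=16: L0/L1/L2 = -/AFCGHE/- → run A
t=17: L0/L1/L2 = -/AFCGHE/- → run A
t=18: L0/L1/L2 = -/FCGHE/A → run F
t=19: L0/L1/L2 = -/FCGHE/A → run F
t=20: L0/L1/L2 = -/FCGHE/A → run F
t=21: L0/L1/L2 = -/CGHE/A → run C
t=22: L0/L1/L2 = -/CGHE/A → run C
t=23: L0/L1/L2 = -/GHE/A → run G
t=24: L0/L1/L2 = -/HE/A → run H
t=25: L0/L1/L2 = -/HE/A → run H
t=26: L0/L1/L2 = -/HE/A → run H
t=27: L0/L1/L2 = -/HE/A → run H
t=28: L0/L1/L2 = -/E/A → run E
t=29: L0/L1/L2 = -/E/A → run E
t=30: L0/L1/L2 = -/E/A → run E
t=31: L0/L1/L2 = -/E/A → run E
t=32: L0/L1/L2 = -/-/A → run A
t=33: (idle)
t=34: (idle)
t=35: (idle)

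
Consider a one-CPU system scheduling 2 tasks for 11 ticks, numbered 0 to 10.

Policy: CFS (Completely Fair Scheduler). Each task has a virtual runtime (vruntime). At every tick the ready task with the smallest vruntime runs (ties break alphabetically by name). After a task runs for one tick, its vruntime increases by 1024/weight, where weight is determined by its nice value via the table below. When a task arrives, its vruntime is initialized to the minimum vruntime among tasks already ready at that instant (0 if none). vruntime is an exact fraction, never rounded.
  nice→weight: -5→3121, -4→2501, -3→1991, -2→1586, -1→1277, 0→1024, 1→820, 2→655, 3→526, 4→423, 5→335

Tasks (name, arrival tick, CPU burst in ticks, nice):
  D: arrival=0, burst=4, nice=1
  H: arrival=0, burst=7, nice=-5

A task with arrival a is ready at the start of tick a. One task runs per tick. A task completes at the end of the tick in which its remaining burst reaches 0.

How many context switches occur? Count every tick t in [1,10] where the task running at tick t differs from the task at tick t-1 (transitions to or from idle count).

t=0: vr[D=0 H=0] → run D
t=1: vr[D=256/205 H=0] → run H
t=2: vr[D=256/205 H=1024/3121] → run H
t=3: vr[D=256/205 H=2048/3121] → run H
t=4: vr[D=256/205 H=3072/3121] → run H
t=5: vr[D=256/205 H=4096/3121] → run D
t=6: vr[D=512/205 H=4096/3121] → run H
t=7: vr[D=512/205 H=5120/3121] → run H
t=8: vr[D=512/205 H=6144/3121] → run H
t=9: vr[D=512/205] → run D
t=10: vr[D=768/205] → run D

context switches = 4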